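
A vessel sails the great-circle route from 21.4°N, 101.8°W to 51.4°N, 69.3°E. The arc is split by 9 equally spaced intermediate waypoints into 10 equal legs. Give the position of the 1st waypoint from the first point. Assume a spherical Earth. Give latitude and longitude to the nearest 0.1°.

≈ 32.0°N, 100.5°W

The haversine formula gives a central angle δ ≈ 1.864 rad (106.8°) between the endpoints.
Interpolate at f = 1/10 with slerp weights a = sin((1−f)δ)/sin δ ≈ 1.039, b = sin(fδ)/sin δ ≈ 0.194.
p = a·p₁ + b·p₂ ≈ (-0.155, -0.834, 0.530); φ = arcsin(p_z) ≈ 32.02°, λ = atan2(p_y, p_x) ≈ -100.54°.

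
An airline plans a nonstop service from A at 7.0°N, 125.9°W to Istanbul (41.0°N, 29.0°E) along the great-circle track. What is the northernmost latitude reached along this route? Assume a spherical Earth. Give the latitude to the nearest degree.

The great circle lies in the plane with unit normal n̂ = (p₁ × p₂)/|p₁ × p₂|.
Here n̂_z ≈ +0.397; the vertex latitude is φ_max = arccos|n̂_z| ≈ 66.6°.
Check via Clairaut: cos φ_max = |cos φ₁| · sin C = cos(7.0°)·sin(23.6°) ≈ 0.397, again giving ≈ 66.6°.

≈ 67°N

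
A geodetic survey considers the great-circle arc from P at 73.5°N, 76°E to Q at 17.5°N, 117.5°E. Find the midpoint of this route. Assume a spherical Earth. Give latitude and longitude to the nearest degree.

≈ 47°N, 108°E

From cos δ = sin φ₁ sin φ₂ + cos φ₁ cos φ₂ cos Δλ, the central angle is δ ≈ 1.057 rad (60.6°).
Interpolate at f = 1/2 with slerp weights a = sin((1−f)δ)/sin δ ≈ 0.579, b = sin(fδ)/sin δ ≈ 0.579.
p = a·p₁ + b·p₂ ≈ (-0.215, 0.649, 0.729); φ = arcsin(p_z) ≈ 46.83°, λ = atan2(p_y, p_x) ≈ 108.33°.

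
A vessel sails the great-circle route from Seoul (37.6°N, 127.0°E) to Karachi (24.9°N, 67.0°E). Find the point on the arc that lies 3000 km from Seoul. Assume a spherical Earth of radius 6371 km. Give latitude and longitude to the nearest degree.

Write both endpoints as unit vectors p₁, p₂ with components (cos φ cos λ, cos φ sin λ, sin φ).
The central angle between the endpoints is δ = arccos(p₁·p₂) ≈ 0.907 rad (52.0°). The total great-circle distance is δ·R ≈ 0.907 × 6371 ≈ 5778 km, so the target fraction is f = 3000/5778 ≈ 0.519.
Interpolate at f ≈ 0.519 with slerp weights a = sin((1−f)δ)/sin δ ≈ 0.536, b = sin(fδ)/sin δ ≈ 0.576.
p = a·p₁ + b·p₂ ≈ (-0.052, 0.820, 0.570); φ = arcsin(p_z) ≈ 34.73°, λ = atan2(p_y, p_x) ≈ 93.59°.

≈ 35°N, 94°E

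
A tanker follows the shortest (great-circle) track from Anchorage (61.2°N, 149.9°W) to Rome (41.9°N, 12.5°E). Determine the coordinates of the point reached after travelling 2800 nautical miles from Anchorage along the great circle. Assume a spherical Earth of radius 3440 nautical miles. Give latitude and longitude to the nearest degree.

Convert each endpoint to a unit vector on the sphere (x = cos φ cos λ, y = cos φ sin λ, z = sin φ).
The central angle between the endpoints is δ = arccos(p₁·p₂) ≈ 1.325 rad (75.9°). The total great-circle distance is δ·R ≈ 1.325 × 3440 ≈ 4558 nmi, so the target fraction is f = 2800/4558 ≈ 0.614.
Interpolate at f ≈ 0.614 with slerp weights a = sin((1−f)δ)/sin δ ≈ 0.504, b = sin(fδ)/sin δ ≈ 0.750.
p = a·p₁ + b·p₂ ≈ (0.335, -0.001, 0.942); φ = arcsin(p_z) ≈ 70.45°, λ = atan2(p_y, p_x) ≈ -0.18°.

≈ (70°N, 0°E)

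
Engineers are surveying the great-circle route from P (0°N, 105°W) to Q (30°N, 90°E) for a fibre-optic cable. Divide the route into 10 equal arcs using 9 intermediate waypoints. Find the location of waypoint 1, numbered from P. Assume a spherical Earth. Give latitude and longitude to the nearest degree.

Write both endpoints as unit vectors p₁, p₂ with components (cos φ cos λ, cos φ sin λ, sin φ).
The central angle between the endpoints is δ = arccos(p₁·p₂) ≈ 2.562 rad (146.8°).
Interpolate at f = 1/10 with slerp weights a = sin((1−f)δ)/sin δ ≈ 1.354, b = sin(fδ)/sin δ ≈ 0.462.
p = a·p₁ + b·p₂ ≈ (-0.350, -0.908, 0.231); φ = arcsin(p_z) ≈ 13.37°, λ = atan2(p_y, p_x) ≈ -111.12°.

≈ (13°N, 111°W)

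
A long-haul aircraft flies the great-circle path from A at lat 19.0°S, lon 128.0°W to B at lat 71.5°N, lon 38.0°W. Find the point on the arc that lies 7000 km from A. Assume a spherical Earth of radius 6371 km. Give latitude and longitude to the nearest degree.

≈ lat 40°N, lon 105°W

Convert each endpoint to a unit vector on the sphere (x = cos φ cos λ, y = cos φ sin λ, z = sin φ).
The central angle between the endpoints is δ = arccos(p₁·p₂) ≈ 1.885 rad (108.0°). The total great-circle distance is δ·R ≈ 1.885 × 6371 ≈ 12007 km, so the target fraction is f = 7000/12007 ≈ 0.583.
Interpolate at f ≈ 0.583 with slerp weights a = sin((1−f)δ)/sin δ ≈ 0.744, b = sin(fδ)/sin δ ≈ 0.936.
p = a·p₁ + b·p₂ ≈ (-0.199, -0.737, 0.646); φ = arcsin(p_z) ≈ 40.23°, λ = atan2(p_y, p_x) ≈ -105.10°.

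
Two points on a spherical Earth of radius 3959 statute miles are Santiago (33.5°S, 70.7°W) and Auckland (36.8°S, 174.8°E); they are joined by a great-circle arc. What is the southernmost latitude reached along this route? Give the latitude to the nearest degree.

The great circle lies in the plane with unit normal n̂ = (p₁ × p₂)/|p₁ × p₂|.
Here n̂_z ≈ -0.608; the vertex latitude is φ_max = arccos|n̂_z| ≈ 52.5°.
Check via Clairaut: cos φ_max = |cos φ₁| · sin C = cos(33.5°)·sin(133.1°) ≈ 0.608, again giving ≈ 52.5°.

≈ 53°S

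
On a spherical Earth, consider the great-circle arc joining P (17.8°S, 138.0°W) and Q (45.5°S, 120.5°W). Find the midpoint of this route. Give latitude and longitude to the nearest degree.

≈ (32°S, 131°W)

From cos δ = sin φ₁ sin φ₂ + cos φ₁ cos φ₂ cos Δλ, the central angle is δ ≈ 0.546 rad (31.3°).
Interpolate at f = 1/2 with slerp weights a = sin((1−f)δ)/sin δ ≈ 0.519, b = sin(fδ)/sin δ ≈ 0.519.
p = a·p₁ + b·p₂ ≈ (-0.552, -0.644, -0.529); φ = arcsin(p_z) ≈ -31.94°, λ = atan2(p_y, p_x) ≈ -130.59°.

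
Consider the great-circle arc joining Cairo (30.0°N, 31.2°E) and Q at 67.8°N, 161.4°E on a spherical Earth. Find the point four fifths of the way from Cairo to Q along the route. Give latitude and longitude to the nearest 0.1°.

Write both endpoints as unit vectors p₁, p₂ with components (cos φ cos λ, cos φ sin λ, sin φ).
The central angle between the endpoints is δ = arccos(p₁·p₂) ≈ 1.316 rad (75.4°).
Interpolate at f = 4/5 with slerp weights a = sin((1−f)δ)/sin δ ≈ 0.269, b = sin(fδ)/sin δ ≈ 0.898.
p = a·p₁ + b·p₂ ≈ (-0.122, 0.229, 0.966); φ = arcsin(p_z) ≈ 74.96°, λ = atan2(p_y, p_x) ≈ 118.13°.

≈ 75.0°N, 118.1°E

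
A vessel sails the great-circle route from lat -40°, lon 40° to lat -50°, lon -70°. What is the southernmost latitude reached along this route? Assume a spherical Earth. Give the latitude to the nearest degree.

≈ -61°

The great circle lies in the plane with unit normal n̂ = (p₁ × p₂)/|p₁ × p₂|.
Here n̂_z ≈ -0.489; the vertex latitude is φ_max = arccos|n̂_z| ≈ 60.7°.
Check via Clairaut: cos φ_max = |cos φ₁| · sin C = cos(40.0°)·sin(140.3°) ≈ 0.489, again giving ≈ 60.7°.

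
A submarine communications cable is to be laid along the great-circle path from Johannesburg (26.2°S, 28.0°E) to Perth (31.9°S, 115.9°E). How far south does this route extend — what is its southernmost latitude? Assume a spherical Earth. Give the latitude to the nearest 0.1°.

The great circle lies in the plane with unit normal n̂ = (p₁ × p₂)/|p₁ × p₂|.
Here n̂_z ≈ +0.789; the vertex latitude is φ_max = arccos|n̂_z| ≈ 37.9°.

≈ 37.9°S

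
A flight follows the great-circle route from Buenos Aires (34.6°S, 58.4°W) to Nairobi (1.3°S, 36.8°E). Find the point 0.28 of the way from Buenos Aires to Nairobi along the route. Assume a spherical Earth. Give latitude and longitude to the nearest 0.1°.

Convert each endpoint to a unit vector on the sphere (x = cos φ cos λ, y = cos φ sin λ, z = sin φ).
The central angle between the endpoints is δ = arccos(p₁·p₂) ≈ 1.633 rad (93.5°).
Interpolate at f = 0.28 with slerp weights a = sin((1−f)δ)/sin δ ≈ 0.925, b = sin(fδ)/sin δ ≈ 0.442.
p = a·p₁ + b·p₂ ≈ (0.753, -0.383, -0.535); φ = arcsin(p_z) ≈ -32.35°, λ = atan2(p_y, p_x) ≈ -26.99°.

≈ 32.3°S, 27.0°W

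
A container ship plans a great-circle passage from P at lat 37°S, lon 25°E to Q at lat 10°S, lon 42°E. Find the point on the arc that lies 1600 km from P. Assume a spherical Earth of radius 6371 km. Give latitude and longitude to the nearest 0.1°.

≈ lat 24.7°S, lon 33.8°E

Convert each endpoint to a unit vector on the sphere (x = cos φ cos λ, y = cos φ sin λ, z = sin φ).
The central angle between the endpoints is δ = arccos(p₁·p₂) ≈ 0.542 rad (31.1°). The total great-circle distance is δ·R ≈ 0.542 × 6371 ≈ 3454 km, so the target fraction is f = 1600/3454 ≈ 0.463.
Interpolate at f ≈ 0.463 with slerp weights a = sin((1−f)δ)/sin δ ≈ 0.556, b = sin(fδ)/sin δ ≈ 0.482.
p = a·p₁ + b·p₂ ≈ (0.755, 0.505, -0.418); φ = arcsin(p_z) ≈ -24.72°, λ = atan2(p_y, p_x) ≈ 33.78°.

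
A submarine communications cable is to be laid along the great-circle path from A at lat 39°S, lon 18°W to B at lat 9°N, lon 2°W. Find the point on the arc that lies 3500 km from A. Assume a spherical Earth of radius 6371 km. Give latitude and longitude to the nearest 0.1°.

From cos δ = sin φ₁ sin φ₂ + cos φ₁ cos φ₂ cos Δλ, the central angle is δ ≈ 0.877 rad (50.3°). The total great-circle distance is δ·R ≈ 0.877 × 6371 ≈ 5588 km, so the target fraction is f = 3500/5588 ≈ 0.626.
Interpolate at f ≈ 0.626 with slerp weights a = sin((1−f)δ)/sin δ ≈ 0.419, b = sin(fδ)/sin δ ≈ 0.679.
p = a·p₁ + b·p₂ ≈ (0.980, -0.124, -0.157); φ = arcsin(p_z) ≈ -9.05°, λ = atan2(p_y, p_x) ≈ -7.21°.

≈ lat 9.0°S, lon 7.2°W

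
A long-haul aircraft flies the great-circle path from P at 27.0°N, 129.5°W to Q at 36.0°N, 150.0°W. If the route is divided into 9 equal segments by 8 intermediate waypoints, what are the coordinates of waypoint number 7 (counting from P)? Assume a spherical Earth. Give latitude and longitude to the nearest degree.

From cos δ = sin φ₁ sin φ₂ + cos φ₁ cos φ₂ cos Δλ, the central angle is δ ≈ 0.342 rad (19.6°).
Interpolate at f = 7/9 with slerp weights a = sin((1−f)δ)/sin δ ≈ 0.226, b = sin(fδ)/sin δ ≈ 0.784.
p = a·p₁ + b·p₂ ≈ (-0.677, -0.473, 0.564); φ = arcsin(p_z) ≈ 34.30°, λ = atan2(p_y, p_x) ≈ -145.09°.

≈ 34°N, 145°W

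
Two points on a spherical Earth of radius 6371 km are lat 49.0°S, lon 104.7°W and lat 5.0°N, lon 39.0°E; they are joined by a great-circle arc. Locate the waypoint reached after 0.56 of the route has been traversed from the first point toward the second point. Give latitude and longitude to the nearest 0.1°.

≈ lat 42.1°S, lon 6.6°E

Write both endpoints as unit vectors p₁, p₂ with components (cos φ cos λ, cos φ sin λ, sin φ).
The central angle between the endpoints is δ = arccos(p₁·p₂) ≈ 2.205 rad (126.3°).
Interpolate at f = 0.56 with slerp weights a = sin((1−f)δ)/sin δ ≈ 1.024, b = sin(fδ)/sin δ ≈ 1.172.
p = a·p₁ + b·p₂ ≈ (0.737, 0.085, -0.671); φ = arcsin(p_z) ≈ -42.13°, λ = atan2(p_y, p_x) ≈ 6.57°.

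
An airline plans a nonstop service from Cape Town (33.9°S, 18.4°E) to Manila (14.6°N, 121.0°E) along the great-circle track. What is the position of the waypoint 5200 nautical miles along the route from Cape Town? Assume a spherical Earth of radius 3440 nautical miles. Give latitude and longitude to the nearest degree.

Write both endpoints as unit vectors p₁, p₂ with components (cos φ cos λ, cos φ sin λ, sin φ).
The central angle between the endpoints is δ = arccos(p₁·p₂) ≈ 1.892 rad (108.4°). The total great-circle distance is δ·R ≈ 1.892 × 3440 ≈ 6509 nmi, so the target fraction is f = 5200/6509 ≈ 0.799.
Interpolate at f ≈ 0.799 with slerp weights a = sin((1−f)δ)/sin δ ≈ 0.391, b = sin(fδ)/sin δ ≈ 1.052.
p = a·p₁ + b·p₂ ≈ (-0.216, 0.975, 0.047); φ = arcsin(p_z) ≈ 2.69°, λ = atan2(p_y, p_x) ≈ 102.50°.

≈ 3°N, 102°E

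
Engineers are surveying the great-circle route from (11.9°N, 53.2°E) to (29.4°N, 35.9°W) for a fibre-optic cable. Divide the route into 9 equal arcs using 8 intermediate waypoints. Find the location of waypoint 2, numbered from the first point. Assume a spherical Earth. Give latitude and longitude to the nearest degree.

≈ (20°N, 36°E)

The haversine formula gives a central angle δ ≈ 1.456 rad (83.4°) between the endpoints.
Interpolate at f = 2/9 with slerp weights a = sin((1−f)δ)/sin δ ≈ 0.911, b = sin(fδ)/sin δ ≈ 0.320.
p = a·p₁ + b·p₂ ≈ (0.760, 0.551, 0.345); φ = arcsin(p_z) ≈ 20.18°, λ = atan2(p_y, p_x) ≈ 35.92°.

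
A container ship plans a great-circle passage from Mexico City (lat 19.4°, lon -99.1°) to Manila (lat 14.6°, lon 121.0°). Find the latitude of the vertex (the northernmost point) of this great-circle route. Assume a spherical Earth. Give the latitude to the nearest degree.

≈ 42°

The great circle lies in the plane with unit normal n̂ = (p₁ × p₂)/|p₁ × p₂|.
Here n̂_z ≈ -0.745; the vertex latitude is φ_max = arccos|n̂_z| ≈ 41.8°.
Check via Clairaut: cos φ_max = |cos φ₁| · sin C = cos(19.4°)·sin(52.2°) ≈ 0.745, again giving ≈ 41.8°.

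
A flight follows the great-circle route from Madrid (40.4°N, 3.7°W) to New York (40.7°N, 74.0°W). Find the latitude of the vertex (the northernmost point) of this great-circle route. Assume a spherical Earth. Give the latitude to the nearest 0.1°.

≈ 46.3°N

The great circle lies in the plane with unit normal n̂ = (p₁ × p₂)/|p₁ × p₂|.
Here n̂_z ≈ -0.691; the vertex latitude is φ_max = arccos|n̂_z| ≈ 46.3°.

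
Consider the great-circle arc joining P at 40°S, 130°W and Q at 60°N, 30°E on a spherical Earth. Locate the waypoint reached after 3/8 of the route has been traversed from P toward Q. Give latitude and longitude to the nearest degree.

≈ 15°N, 108°W

From cos δ = sin φ₁ sin φ₂ + cos φ₁ cos φ₂ cos Δλ, the central angle is δ ≈ 2.730 rad (156.4°).
Interpolate at f = 3/8 with slerp weights a = sin((1−f)δ)/sin δ ≈ 2.478, b = sin(fδ)/sin δ ≈ 2.136.
p = a·p₁ + b·p₂ ≈ (-0.295, -0.920, 0.257); φ = arcsin(p_z) ≈ 14.90°, λ = atan2(p_y, p_x) ≈ -107.79°.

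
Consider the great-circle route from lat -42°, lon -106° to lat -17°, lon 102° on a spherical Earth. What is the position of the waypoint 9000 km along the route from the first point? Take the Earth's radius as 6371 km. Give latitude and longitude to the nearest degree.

From cos δ = sin φ₁ sin φ₂ + cos φ₁ cos φ₂ cos Δλ, the central angle is δ ≈ 2.017 rad (115.6°). The total great-circle distance is δ·R ≈ 2.017 × 6371 ≈ 12852 km, so the target fraction is f = 9000/12852 ≈ 0.700.
Interpolate at f ≈ 0.700 with slerp weights a = sin((1−f)δ)/sin δ ≈ 0.630, b = sin(fδ)/sin δ ≈ 1.095.
p = a·p₁ + b·p₂ ≈ (-0.347, 0.574, -0.742); φ = arcsin(p_z) ≈ -47.89°, λ = atan2(p_y, p_x) ≈ 121.14°.

≈ lat -48°, lon 121°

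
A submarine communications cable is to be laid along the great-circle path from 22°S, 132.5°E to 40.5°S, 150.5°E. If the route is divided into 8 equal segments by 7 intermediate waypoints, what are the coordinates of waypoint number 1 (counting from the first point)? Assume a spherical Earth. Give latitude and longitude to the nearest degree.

Write both endpoints as unit vectors p₁, p₂ with components (cos φ cos λ, cos φ sin λ, sin φ).
The central angle between the endpoints is δ = arccos(p₁·p₂) ≈ 0.418 rad (24.0°).
Interpolate at f = 1/8 with slerp weights a = sin((1−f)δ)/sin δ ≈ 0.881, b = sin(fδ)/sin δ ≈ 0.129.
p = a·p₁ + b·p₂ ≈ (-0.637, 0.650, -0.414); φ = arcsin(p_z) ≈ -24.43°, λ = atan2(p_y, p_x) ≈ 134.40°.

≈ 24°S, 134°E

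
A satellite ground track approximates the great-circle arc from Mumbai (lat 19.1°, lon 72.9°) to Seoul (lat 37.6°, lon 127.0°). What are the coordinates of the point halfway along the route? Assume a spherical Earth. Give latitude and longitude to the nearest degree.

Write both endpoints as unit vectors p₁, p₂ with components (cos φ cos λ, cos φ sin λ, sin φ).
The central angle between the endpoints is δ = arccos(p₁·p₂) ≈ 0.878 rad (50.3°).
Interpolate at f = 1/2 with slerp weights a = sin((1−f)δ)/sin δ ≈ 0.552, b = sin(fδ)/sin δ ≈ 0.552.
p = a·p₁ + b·p₂ ≈ (-0.110, 0.848, 0.518); φ = arcsin(p_z) ≈ 31.18°, λ = atan2(p_y, p_x) ≈ 97.38°.

≈ lat 31°, lon 97°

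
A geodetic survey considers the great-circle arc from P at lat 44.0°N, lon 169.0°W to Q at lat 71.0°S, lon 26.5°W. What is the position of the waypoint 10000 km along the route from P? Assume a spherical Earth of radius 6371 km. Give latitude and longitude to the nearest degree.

Convert each endpoint to a unit vector on the sphere (x = cos φ cos λ, y = cos φ sin λ, z = sin φ).
The central angle between the endpoints is δ = arccos(p₁·p₂) ≈ 2.573 rad (147.4°). The total great-circle distance is δ·R ≈ 2.573 × 6371 ≈ 16392 km, so the target fraction is f = 10000/16392 ≈ 0.610.
Interpolate at f ≈ 0.610 with slerp weights a = sin((1−f)δ)/sin δ ≈ 1.566, b = sin(fδ)/sin δ ≈ 1.857.
p = a·p₁ + b·p₂ ≈ (-0.565, -0.485, -0.668); φ = arcsin(p_z) ≈ -41.92°, λ = atan2(p_y, p_x) ≈ -139.36°.

≈ lat 42°S, lon 139°W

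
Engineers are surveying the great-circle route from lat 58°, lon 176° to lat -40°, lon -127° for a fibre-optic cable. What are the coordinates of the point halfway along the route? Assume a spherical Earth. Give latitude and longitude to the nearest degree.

≈ lat 10°, lon -150°

Convert each endpoint to a unit vector on the sphere (x = cos φ cos λ, y = cos φ sin λ, z = sin φ).
The central angle between the endpoints is δ = arccos(p₁·p₂) ≈ 1.901 rad (108.9°).
Interpolate at f = 1/2 with slerp weights a = sin((1−f)δ)/sin δ ≈ 0.860, b = sin(fδ)/sin δ ≈ 0.860.
p = a·p₁ + b·p₂ ≈ (-0.851, -0.494, 0.177); φ = arcsin(p_z) ≈ 10.17°, λ = atan2(p_y, p_x) ≈ -149.85°.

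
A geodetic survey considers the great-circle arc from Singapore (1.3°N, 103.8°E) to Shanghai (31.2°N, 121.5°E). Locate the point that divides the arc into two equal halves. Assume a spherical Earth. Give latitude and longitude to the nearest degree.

≈ 16°N, 112°E

The haversine formula gives a central angle δ ≈ 0.598 rad (34.3°) between the endpoints.
Interpolate at f = 1/2 with slerp weights a = sin((1−f)δ)/sin δ ≈ 0.523, b = sin(fδ)/sin δ ≈ 0.523.
p = a·p₁ + b·p₂ ≈ (-0.359, 0.890, 0.283); φ = arcsin(p_z) ≈ 16.43°, λ = atan2(p_y, p_x) ≈ 111.96°.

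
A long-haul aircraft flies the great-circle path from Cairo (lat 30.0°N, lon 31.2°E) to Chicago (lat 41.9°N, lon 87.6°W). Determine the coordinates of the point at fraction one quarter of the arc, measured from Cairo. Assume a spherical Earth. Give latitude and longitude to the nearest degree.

≈ lat 45°N, lon 11°E

The haversine formula gives a central angle δ ≈ 1.547 rad (88.7°) between the endpoints.
Interpolate at f = 1/4 with slerp weights a = sin((1−f)δ)/sin δ ≈ 0.917, b = sin(fδ)/sin δ ≈ 0.377.
p = a·p₁ + b·p₂ ≈ (0.691, 0.131, 0.711); φ = arcsin(p_z) ≈ 45.29°, λ = atan2(p_y, p_x) ≈ 10.72°.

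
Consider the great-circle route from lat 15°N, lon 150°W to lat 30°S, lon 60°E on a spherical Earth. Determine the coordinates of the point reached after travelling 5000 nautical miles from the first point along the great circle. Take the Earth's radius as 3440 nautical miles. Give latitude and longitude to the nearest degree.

≈ lat 30°S, lon 137°E

Write both endpoints as unit vectors p₁, p₂ with components (cos φ cos λ, cos φ sin λ, sin φ).
The central angle between the endpoints is δ = arccos(p₁·p₂) ≈ 2.594 rad (148.6°). The total great-circle distance is δ·R ≈ 2.594 × 3440 ≈ 8924 nmi, so the target fraction is f = 5000/8924 ≈ 0.560.
Interpolate at f ≈ 0.560 with slerp weights a = sin((1−f)δ)/sin δ ≈ 1.746, b = sin(fδ)/sin δ ≈ 1.908.
p = a·p₁ + b·p₂ ≈ (-0.635, 0.588, -0.502); φ = arcsin(p_z) ≈ -30.14°, λ = atan2(p_y, p_x) ≈ 137.20°.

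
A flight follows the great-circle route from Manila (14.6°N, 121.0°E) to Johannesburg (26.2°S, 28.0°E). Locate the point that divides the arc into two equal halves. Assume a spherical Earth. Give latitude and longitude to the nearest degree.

The haversine formula gives a central angle δ ≈ 1.728 rad (99.0°) between the endpoints.
Interpolate at f = 1/2 with slerp weights a = sin((1−f)δ)/sin δ ≈ 0.770, b = sin(fδ)/sin δ ≈ 0.770.
p = a·p₁ + b·p₂ ≈ (0.226, 0.963, -0.146); φ = arcsin(p_z) ≈ -8.39°, λ = atan2(p_y, p_x) ≈ 76.78°.

≈ (8°S, 77°E)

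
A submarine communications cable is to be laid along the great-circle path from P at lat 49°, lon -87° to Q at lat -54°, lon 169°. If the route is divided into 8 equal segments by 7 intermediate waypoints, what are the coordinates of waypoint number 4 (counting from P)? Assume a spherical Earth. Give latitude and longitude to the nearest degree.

Write both endpoints as unit vectors p₁, p₂ with components (cos φ cos λ, cos φ sin λ, sin φ).
The central angle between the endpoints is δ = arccos(p₁·p₂) ≈ 2.352 rad (134.7°).
Interpolate at f = 4/8 with slerp weights a = sin((1−f)δ)/sin δ ≈ 1.299, b = sin(fδ)/sin δ ≈ 1.299.
p = a·p₁ + b·p₂ ≈ (-0.705, -0.706, -0.071); φ = arcsin(p_z) ≈ -4.05°, λ = atan2(p_y, p_x) ≈ -134.98°.

≈ lat -4°, lon -135°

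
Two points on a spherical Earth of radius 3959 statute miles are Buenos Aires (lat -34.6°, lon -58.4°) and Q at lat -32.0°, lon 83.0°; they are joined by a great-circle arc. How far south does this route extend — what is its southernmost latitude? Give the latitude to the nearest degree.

The great circle lies in the plane with unit normal n̂ = (p₁ × p₂)/|p₁ × p₂|.
Here n̂_z ≈ +0.449; the vertex latitude is φ_max = arccos|n̂_z| ≈ 63.3°.
Check via Clairaut: cos φ_max = |cos φ₁| · sin C = cos(34.6°)·sin(146.9°) ≈ 0.449, again giving ≈ 63.3°.

≈ -63°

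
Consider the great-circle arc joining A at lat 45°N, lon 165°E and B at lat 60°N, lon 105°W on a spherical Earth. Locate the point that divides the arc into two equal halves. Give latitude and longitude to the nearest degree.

From cos δ = sin φ₁ sin φ₂ + cos φ₁ cos φ₂ cos Δλ, the central angle is δ ≈ 0.912 rad (52.2°).
Interpolate at f = 1/2 with slerp weights a = sin((1−f)δ)/sin δ ≈ 0.557, b = sin(fδ)/sin δ ≈ 0.557.
p = a·p₁ + b·p₂ ≈ (-0.452, -0.167, 0.876); φ = arcsin(p_z) ≈ 61.17°, λ = atan2(p_y, p_x) ≈ -159.74°.

≈ lat 61°N, lon 160°W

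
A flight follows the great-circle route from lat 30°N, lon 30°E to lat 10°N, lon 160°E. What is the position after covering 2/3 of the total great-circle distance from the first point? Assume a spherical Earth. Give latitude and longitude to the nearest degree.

≈ lat 33°N, lon 126°E

The haversine formula gives a central angle δ ≈ 2.050 rad (117.5°) between the endpoints.
Interpolate at f = 2/3 with slerp weights a = sin((1−f)δ)/sin δ ≈ 0.712, b = sin(fδ)/sin δ ≈ 1.104.
p = a·p₁ + b·p₂ ≈ (-0.488, 0.680, 0.548); φ = arcsin(p_z) ≈ 33.20°, λ = atan2(p_y, p_x) ≈ 125.65°.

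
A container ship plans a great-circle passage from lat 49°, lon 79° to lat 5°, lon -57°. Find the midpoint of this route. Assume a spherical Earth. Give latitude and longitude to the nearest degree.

The haversine formula gives a central angle δ ≈ 1.987 rad (113.9°) between the endpoints.
Interpolate at f = 1/2 with slerp weights a = sin((1−f)δ)/sin δ ≈ 0.916, b = sin(fδ)/sin δ ≈ 0.916.
p = a·p₁ + b·p₂ ≈ (0.612, -0.175, 0.771); φ = arcsin(p_z) ≈ 50.47°, λ = atan2(p_y, p_x) ≈ -16.00°.

≈ lat 50°, lon -16°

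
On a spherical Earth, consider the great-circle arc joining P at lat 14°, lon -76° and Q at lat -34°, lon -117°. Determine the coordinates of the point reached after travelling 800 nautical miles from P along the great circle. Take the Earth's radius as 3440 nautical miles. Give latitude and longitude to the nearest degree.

≈ lat 3°, lon -84°

From cos δ = sin φ₁ sin φ₂ + cos φ₁ cos φ₂ cos Δλ, the central angle is δ ≈ 1.079 rad (61.8°). The total great-circle distance is δ·R ≈ 1.079 × 3440 ≈ 3713 nmi, so the target fraction is f = 800/3713 ≈ 0.215.
Interpolate at f ≈ 0.215 with slerp weights a = sin((1−f)δ)/sin δ ≈ 0.850, b = sin(fδ)/sin δ ≈ 0.261.
p = a·p₁ + b·p₂ ≈ (0.101, -0.993, 0.059); φ = arcsin(p_z) ≈ 3.41°, λ = atan2(p_y, p_x) ≈ -84.19°.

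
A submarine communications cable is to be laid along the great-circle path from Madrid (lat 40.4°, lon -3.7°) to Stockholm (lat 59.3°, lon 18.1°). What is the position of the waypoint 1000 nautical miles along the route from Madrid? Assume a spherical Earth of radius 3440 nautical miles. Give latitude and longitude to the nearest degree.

Write both endpoints as unit vectors p₁, p₂ with components (cos φ cos λ, cos φ sin λ, sin φ).
The central angle between the endpoints is δ = arccos(p₁·p₂) ≈ 0.407 rad (23.3°). The total great-circle distance is δ·R ≈ 0.407 × 3440 ≈ 1400 nmi, so the target fraction is f = 1000/1400 ≈ 0.714.
Interpolate at f ≈ 0.714 with slerp weights a = sin((1−f)δ)/sin δ ≈ 0.293, b = sin(fδ)/sin δ ≈ 0.724.
p = a·p₁ + b·p₂ ≈ (0.574, 0.100, 0.813); φ = arcsin(p_z) ≈ 54.35°, λ = atan2(p_y, p_x) ≈ 9.92°.

≈ lat 54°, lon 10°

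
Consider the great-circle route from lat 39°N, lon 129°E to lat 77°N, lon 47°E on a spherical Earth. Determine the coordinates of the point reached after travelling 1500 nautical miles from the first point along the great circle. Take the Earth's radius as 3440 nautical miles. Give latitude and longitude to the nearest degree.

Convert each endpoint to a unit vector on the sphere (x = cos φ cos λ, y = cos φ sin λ, z = sin φ).
The central angle between the endpoints is δ = arccos(p₁·p₂) ≈ 0.880 rad (50.4°). The total great-circle distance is δ·R ≈ 0.880 × 3440 ≈ 3026 nmi, so the target fraction is f = 1500/3026 ≈ 0.496.
Interpolate at f ≈ 0.496 with slerp weights a = sin((1−f)δ)/sin δ ≈ 0.557, b = sin(fδ)/sin δ ≈ 0.548.
p = a·p₁ + b·p₂ ≈ (-0.188, 0.427, 0.885); φ = arcsin(p_z) ≈ 62.21°, λ = atan2(p_y, p_x) ≈ 113.82°.

≈ lat 62°N, lon 114°E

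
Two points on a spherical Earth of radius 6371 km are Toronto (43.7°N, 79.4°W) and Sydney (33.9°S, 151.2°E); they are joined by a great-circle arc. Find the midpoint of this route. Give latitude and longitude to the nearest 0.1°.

The haversine formula gives a central angle δ ≈ 2.444 rad (140.0°) between the endpoints.
Interpolate at f = 1/2 with slerp weights a = sin((1−f)δ)/sin δ ≈ 1.462, b = sin(fδ)/sin δ ≈ 1.462.
p = a·p₁ + b·p₂ ≈ (-0.869, -0.454, 0.195); φ = arcsin(p_z) ≈ 11.23°, λ = atan2(p_y, p_x) ≈ -152.40°.

≈ 11.2°N, 152.4°W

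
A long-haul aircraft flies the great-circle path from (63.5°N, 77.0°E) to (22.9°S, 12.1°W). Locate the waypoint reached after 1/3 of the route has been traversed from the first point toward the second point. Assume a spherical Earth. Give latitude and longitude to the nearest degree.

Write both endpoints as unit vectors p₁, p₂ with components (cos φ cos λ, cos φ sin λ, sin φ).
The central angle between the endpoints is δ = arccos(p₁·p₂) ≈ 1.920 rad (110.0°).
Interpolate at f = 1/3 with slerp weights a = sin((1−f)δ)/sin δ ≈ 1.019, b = sin(fδ)/sin δ ≈ 0.635.
p = a·p₁ + b·p₂ ≈ (0.675, 0.320, 0.665); φ = arcsin(p_z) ≈ 41.68°, λ = atan2(p_y, p_x) ≈ 25.41°.

≈ (42°N, 25°E)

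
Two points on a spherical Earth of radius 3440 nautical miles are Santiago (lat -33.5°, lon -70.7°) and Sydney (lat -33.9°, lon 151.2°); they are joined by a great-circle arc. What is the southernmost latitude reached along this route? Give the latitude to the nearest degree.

≈ -62°

The great circle lies in the plane with unit normal n̂ = (p₁ × p₂)/|p₁ × p₂|.
Here n̂_z ≈ -0.472; the vertex latitude is φ_max = arccos|n̂_z| ≈ 61.8°.
Check via Clairaut: cos φ_max = |cos φ₁| · sin C = cos(33.5°)·sin(145.5°) ≈ 0.472, again giving ≈ 61.8°.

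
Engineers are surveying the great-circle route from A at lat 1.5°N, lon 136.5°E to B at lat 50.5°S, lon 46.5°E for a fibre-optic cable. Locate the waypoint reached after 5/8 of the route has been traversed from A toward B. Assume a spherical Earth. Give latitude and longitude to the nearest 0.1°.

The haversine formula gives a central angle δ ≈ 1.591 rad (91.2°) between the endpoints.
Interpolate at f = 5/8 with slerp weights a = sin((1−f)δ)/sin δ ≈ 0.562, b = sin(fδ)/sin δ ≈ 0.839.
p = a·p₁ + b·p₂ ≈ (-0.040, 0.774, -0.632); φ = arcsin(p_z) ≈ -39.22°, λ = atan2(p_y, p_x) ≈ 92.98°.

≈ lat 39.2°S, lon 93.0°E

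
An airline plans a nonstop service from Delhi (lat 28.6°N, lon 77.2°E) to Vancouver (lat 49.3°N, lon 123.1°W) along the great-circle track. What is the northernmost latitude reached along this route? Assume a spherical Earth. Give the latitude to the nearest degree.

The great circle lies in the plane with unit normal n̂ = (p₁ × p₂)/|p₁ × p₂|.
Here n̂_z ≈ +0.202; the vertex latitude is φ_max = arccos|n̂_z| ≈ 78.4°.
Check via Clairaut: cos φ_max = |cos φ₁| · sin C = cos(28.6°)·sin(13.3°) ≈ 0.202, again giving ≈ 78.4°.

≈ 78°N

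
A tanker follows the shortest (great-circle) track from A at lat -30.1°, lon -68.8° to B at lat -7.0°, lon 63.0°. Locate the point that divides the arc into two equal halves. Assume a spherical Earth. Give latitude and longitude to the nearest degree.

≈ lat -39°, lon 6°

From cos δ = sin φ₁ sin φ₂ + cos φ₁ cos φ₂ cos Δλ, the central angle is δ ≈ 2.107 rad (120.7°).
Interpolate at f = 1/2 with slerp weights a = sin((1−f)δ)/sin δ ≈ 1.011, b = sin(fδ)/sin δ ≈ 1.011.
p = a·p₁ + b·p₂ ≈ (0.772, 0.079, -0.631); φ = arcsin(p_z) ≈ -39.09°, λ = atan2(p_y, p_x) ≈ 5.82°.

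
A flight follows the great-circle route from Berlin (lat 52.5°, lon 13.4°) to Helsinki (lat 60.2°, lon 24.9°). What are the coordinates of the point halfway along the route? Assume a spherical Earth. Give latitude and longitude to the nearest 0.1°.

Convert each endpoint to a unit vector on the sphere (x = cos φ cos λ, y = cos φ sin λ, z = sin φ).
The central angle between the endpoints is δ = arccos(p₁·p₂) ≈ 0.174 rad (10.0°).
Interpolate at f = 1/2 with slerp weights a = sin((1−f)δ)/sin δ ≈ 0.502, b = sin(fδ)/sin δ ≈ 0.502.
p = a·p₁ + b·p₂ ≈ (0.523, 0.176, 0.834); φ = arcsin(p_z) ≈ 56.48°, λ = atan2(p_y, p_x) ≈ 18.57°.

≈ lat 56.5°, lon 18.6°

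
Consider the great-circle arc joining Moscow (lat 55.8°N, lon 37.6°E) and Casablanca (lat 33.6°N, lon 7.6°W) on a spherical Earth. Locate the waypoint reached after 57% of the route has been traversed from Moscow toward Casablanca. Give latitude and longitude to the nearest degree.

From cos δ = sin φ₁ sin φ₂ + cos φ₁ cos φ₂ cos Δλ, the central angle is δ ≈ 0.664 rad (38.0°).
Interpolate at f = 0.57 with slerp weights a = sin((1−f)δ)/sin δ ≈ 0.457, b = sin(fδ)/sin δ ≈ 0.600.
p = a·p₁ + b·p₂ ≈ (0.699, 0.091, 0.710); φ = arcsin(p_z) ≈ 45.22°, λ = atan2(p_y, p_x) ≈ 7.40°.

≈ lat 45°N, lon 7°E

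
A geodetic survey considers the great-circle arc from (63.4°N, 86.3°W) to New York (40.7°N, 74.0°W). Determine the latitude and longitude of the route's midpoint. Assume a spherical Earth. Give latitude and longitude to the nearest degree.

≈ (52°N, 79°W)

From cos δ = sin φ₁ sin φ₂ + cos φ₁ cos φ₂ cos Δλ, the central angle is δ ≈ 0.416 rad (23.8°).
Interpolate at f = 1/2 with slerp weights a = sin((1−f)δ)/sin δ ≈ 0.511, b = sin(fδ)/sin δ ≈ 0.511.
p = a·p₁ + b·p₂ ≈ (0.122, -0.601, 0.790); φ = arcsin(p_z) ≈ 52.20°, λ = atan2(p_y, p_x) ≈ -78.56°.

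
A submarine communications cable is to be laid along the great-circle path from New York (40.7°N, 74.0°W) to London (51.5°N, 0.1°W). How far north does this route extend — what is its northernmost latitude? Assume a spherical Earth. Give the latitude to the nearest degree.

≈ 54°N

The great circle lies in the plane with unit normal n̂ = (p₁ × p₂)/|p₁ × p₂|.
Here n̂_z ≈ +0.591; the vertex latitude is φ_max = arccos|n̂_z| ≈ 53.8°.
Check via Clairaut: cos φ_max = |cos φ₁| · sin C = cos(40.7°)·sin(51.2°) ≈ 0.591, again giving ≈ 53.8°.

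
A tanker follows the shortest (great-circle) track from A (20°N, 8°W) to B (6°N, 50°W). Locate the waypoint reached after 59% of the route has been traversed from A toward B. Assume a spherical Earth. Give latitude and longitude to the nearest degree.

Write both endpoints as unit vectors p₁, p₂ with components (cos φ cos λ, cos φ sin λ, sin φ).
The central angle between the endpoints is δ = arccos(p₁·p₂) ≈ 0.752 rad (43.1°).
Interpolate at f = 0.59 with slerp weights a = sin((1−f)δ)/sin δ ≈ 0.444, b = sin(fδ)/sin δ ≈ 0.628.
p = a·p₁ + b·p₂ ≈ (0.815, -0.537, 0.218); φ = arcsin(p_z) ≈ 12.57°, λ = atan2(p_y, p_x) ≈ -33.37°.

≈ (13°N, 33°W)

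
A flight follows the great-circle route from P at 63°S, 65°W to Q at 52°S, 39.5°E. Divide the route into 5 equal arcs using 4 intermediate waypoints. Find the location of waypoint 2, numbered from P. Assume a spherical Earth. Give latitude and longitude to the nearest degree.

The haversine formula gives a central angle δ ≈ 0.886 rad (50.8°) between the endpoints.
Interpolate at f = 2/5 with slerp weights a = sin((1−f)δ)/sin δ ≈ 0.655, b = sin(fδ)/sin δ ≈ 0.448.
p = a·p₁ + b·p₂ ≈ (0.338, -0.094, -0.936); φ = arcsin(p_z) ≈ -69.44°, λ = atan2(p_y, p_x) ≈ -15.50°.

≈ 69°S, 15°W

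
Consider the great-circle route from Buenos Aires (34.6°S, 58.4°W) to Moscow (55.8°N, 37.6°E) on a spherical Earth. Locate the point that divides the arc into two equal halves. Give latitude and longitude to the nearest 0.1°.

≈ (15.3°N, 22.2°W)

From cos δ = sin φ₁ sin φ₂ + cos φ₁ cos φ₂ cos Δλ, the central angle is δ ≈ 2.115 rad (121.2°).
Interpolate at f = 1/2 with slerp weights a = sin((1−f)δ)/sin δ ≈ 1.019, b = sin(fδ)/sin δ ≈ 1.019.
p = a·p₁ + b·p₂ ≈ (0.893, -0.365, 0.264); φ = arcsin(p_z) ≈ 15.31°, λ = atan2(p_y, p_x) ≈ -22.22°.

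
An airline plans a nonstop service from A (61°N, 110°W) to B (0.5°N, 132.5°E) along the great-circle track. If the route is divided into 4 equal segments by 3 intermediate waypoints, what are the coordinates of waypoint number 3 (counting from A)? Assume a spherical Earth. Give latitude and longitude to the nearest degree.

≈ (23°N, 144°E)

From cos δ = sin φ₁ sin φ₂ + cos φ₁ cos φ₂ cos Δλ, the central angle is δ ≈ 1.789 rad (102.5°).
Interpolate at f = 3/4 with slerp weights a = sin((1−f)δ)/sin δ ≈ 0.443, b = sin(fδ)/sin δ ≈ 0.997.
p = a·p₁ + b·p₂ ≈ (-0.747, 0.534, 0.396); φ = arcsin(p_z) ≈ 23.33°, λ = atan2(p_y, p_x) ≈ 144.47°.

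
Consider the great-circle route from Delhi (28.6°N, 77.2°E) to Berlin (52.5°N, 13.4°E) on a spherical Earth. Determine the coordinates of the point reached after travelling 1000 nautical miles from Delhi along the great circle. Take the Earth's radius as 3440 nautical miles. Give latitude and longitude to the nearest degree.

≈ (40°N, 62°E)

Write both endpoints as unit vectors p₁, p₂ with components (cos φ cos λ, cos φ sin λ, sin φ).
The central angle between the endpoints is δ = arccos(p₁·p₂) ≈ 0.907 rad (52.0°). The total great-circle distance is δ·R ≈ 0.907 × 3440 ≈ 3122 nmi, so the target fraction is f = 1000/3122 ≈ 0.320.
Interpolate at f ≈ 0.320 with slerp weights a = sin((1−f)δ)/sin δ ≈ 0.734, b = sin(fδ)/sin δ ≈ 0.364.
p = a·p₁ + b·p₂ ≈ (0.358, 0.680, 0.640); φ = arcsin(p_z) ≈ 39.79°, λ = atan2(p_y, p_x) ≈ 62.21°.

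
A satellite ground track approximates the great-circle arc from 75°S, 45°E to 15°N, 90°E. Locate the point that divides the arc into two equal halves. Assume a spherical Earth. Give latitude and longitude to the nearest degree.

Write both endpoints as unit vectors p₁, p₂ with components (cos φ cos λ, cos φ sin λ, sin φ).
The central angle between the endpoints is δ = arccos(p₁·p₂) ≈ 1.644 rad (94.2°).
Interpolate at f = 1/2 with slerp weights a = sin((1−f)δ)/sin δ ≈ 0.735, b = sin(fδ)/sin δ ≈ 0.735.
p = a·p₁ + b·p₂ ≈ (0.134, 0.844, -0.519); φ = arcsin(p_z) ≈ -31.29°, λ = atan2(p_y, p_x) ≈ 80.95°.

≈ 31°S, 81°E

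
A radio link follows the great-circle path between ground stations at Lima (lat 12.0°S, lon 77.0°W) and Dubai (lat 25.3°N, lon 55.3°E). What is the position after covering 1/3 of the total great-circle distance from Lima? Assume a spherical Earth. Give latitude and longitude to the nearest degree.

≈ lat 7°N, lon 37°W

Convert each endpoint to a unit vector on the sphere (x = cos φ cos λ, y = cos φ sin λ, z = sin φ).
The central angle between the endpoints is δ = arccos(p₁·p₂) ≈ 2.324 rad (133.2°).
Interpolate at f = 1/3 with slerp weights a = sin((1−f)δ)/sin δ ≈ 1.371, b = sin(fδ)/sin δ ≈ 0.959.
p = a·p₁ + b·p₂ ≈ (0.795, -0.593, 0.125); φ = arcsin(p_z) ≈ 7.17°, λ = atan2(p_y, p_x) ≈ -36.74°.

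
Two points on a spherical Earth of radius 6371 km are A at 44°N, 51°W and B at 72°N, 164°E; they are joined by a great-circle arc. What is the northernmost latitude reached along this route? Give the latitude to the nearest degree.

The great circle lies in the plane with unit normal n̂ = (p₁ × p₂)/|p₁ × p₂|.
Here n̂_z ≈ -0.145; the vertex latitude is φ_max = arccos|n̂_z| ≈ 81.7°.
Check via Clairaut: cos φ_max = |cos φ₁| · sin C = cos(44.0°)·sin(11.6°) ≈ 0.145, again giving ≈ 81.7°.

≈ 82°N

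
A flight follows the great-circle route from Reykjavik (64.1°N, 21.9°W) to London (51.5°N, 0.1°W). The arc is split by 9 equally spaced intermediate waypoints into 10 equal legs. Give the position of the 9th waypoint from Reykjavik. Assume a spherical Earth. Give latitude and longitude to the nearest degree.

≈ 53°N, 2°W

Convert each endpoint to a unit vector on the sphere (x = cos φ cos λ, y = cos φ sin λ, z = sin φ).
The central angle between the endpoints is δ = arccos(p₁·p₂) ≈ 0.296 rad (17.0°).
Interpolate at f = 9/10 with slerp weights a = sin((1−f)δ)/sin δ ≈ 0.101, b = sin(fδ)/sin δ ≈ 0.903.
p = a·p₁ + b·p₂ ≈ (0.603, -0.018, 0.798); φ = arcsin(p_z) ≈ 52.90°, λ = atan2(p_y, p_x) ≈ -1.66°.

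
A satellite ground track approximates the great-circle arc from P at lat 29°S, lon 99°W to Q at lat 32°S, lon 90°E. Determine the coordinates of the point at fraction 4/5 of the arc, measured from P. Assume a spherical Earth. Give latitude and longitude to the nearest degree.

Convert each endpoint to a unit vector on the sphere (x = cos φ cos λ, y = cos φ sin λ, z = sin φ).
The central angle between the endpoints is δ = arccos(p₁·p₂) ≈ 2.067 rad (118.4°).
Interpolate at f = 4/5 with slerp weights a = sin((1−f)δ)/sin δ ≈ 0.457, b = sin(fδ)/sin δ ≈ 1.133.
p = a·p₁ + b·p₂ ≈ (-0.062, 0.566, -0.822); φ = arcsin(p_z) ≈ -55.26°, λ = atan2(p_y, p_x) ≈ 96.29°.

≈ lat 55°S, lon 96°E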